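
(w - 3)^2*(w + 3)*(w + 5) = w^4 + 2*w^3 - 24*w^2 - 18*w + 135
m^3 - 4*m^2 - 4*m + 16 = (m - 4)*(m - 2)*(m + 2)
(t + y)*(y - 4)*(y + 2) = t*y^2 - 2*t*y - 8*t + y^3 - 2*y^2 - 8*y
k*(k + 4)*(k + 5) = k^3 + 9*k^2 + 20*k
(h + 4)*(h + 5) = h^2 + 9*h + 20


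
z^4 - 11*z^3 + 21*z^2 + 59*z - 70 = (z - 7)*(z - 5)*(z - 1)*(z + 2)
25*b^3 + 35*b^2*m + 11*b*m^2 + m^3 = (b + m)*(5*b + m)^2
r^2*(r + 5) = r^3 + 5*r^2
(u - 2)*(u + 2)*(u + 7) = u^3 + 7*u^2 - 4*u - 28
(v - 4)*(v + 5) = v^2 + v - 20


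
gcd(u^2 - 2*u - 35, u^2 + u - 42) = 1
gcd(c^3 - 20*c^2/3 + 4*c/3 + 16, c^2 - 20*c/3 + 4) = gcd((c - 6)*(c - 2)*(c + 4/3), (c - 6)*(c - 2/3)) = c - 6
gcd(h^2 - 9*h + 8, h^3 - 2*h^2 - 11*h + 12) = h - 1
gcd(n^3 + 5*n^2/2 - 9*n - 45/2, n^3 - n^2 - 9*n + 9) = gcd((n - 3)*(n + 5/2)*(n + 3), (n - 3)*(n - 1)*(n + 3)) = n^2 - 9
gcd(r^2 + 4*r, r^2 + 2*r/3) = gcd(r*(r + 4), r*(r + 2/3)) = r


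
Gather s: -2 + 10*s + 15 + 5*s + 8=15*s + 21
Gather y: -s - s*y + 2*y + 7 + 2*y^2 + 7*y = -s + 2*y^2 + y*(9 - s) + 7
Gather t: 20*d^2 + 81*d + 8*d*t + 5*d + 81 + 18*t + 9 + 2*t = 20*d^2 + 86*d + t*(8*d + 20) + 90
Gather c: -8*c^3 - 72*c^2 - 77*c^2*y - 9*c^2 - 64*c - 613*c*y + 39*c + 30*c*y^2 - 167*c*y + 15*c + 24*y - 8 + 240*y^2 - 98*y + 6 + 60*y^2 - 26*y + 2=-8*c^3 + c^2*(-77*y - 81) + c*(30*y^2 - 780*y - 10) + 300*y^2 - 100*y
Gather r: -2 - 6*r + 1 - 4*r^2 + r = -4*r^2 - 5*r - 1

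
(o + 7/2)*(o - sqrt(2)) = o^2 - sqrt(2)*o + 7*o/2 - 7*sqrt(2)/2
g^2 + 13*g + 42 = (g + 6)*(g + 7)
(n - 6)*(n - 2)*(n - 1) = n^3 - 9*n^2 + 20*n - 12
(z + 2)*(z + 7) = z^2 + 9*z + 14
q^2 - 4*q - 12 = (q - 6)*(q + 2)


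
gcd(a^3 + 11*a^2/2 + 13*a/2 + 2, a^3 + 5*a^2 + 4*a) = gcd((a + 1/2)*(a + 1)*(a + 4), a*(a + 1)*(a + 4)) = a^2 + 5*a + 4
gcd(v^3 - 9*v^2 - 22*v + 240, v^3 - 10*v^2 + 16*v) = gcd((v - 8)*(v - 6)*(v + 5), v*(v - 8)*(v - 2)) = v - 8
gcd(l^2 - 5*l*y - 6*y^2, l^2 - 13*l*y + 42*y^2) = -l + 6*y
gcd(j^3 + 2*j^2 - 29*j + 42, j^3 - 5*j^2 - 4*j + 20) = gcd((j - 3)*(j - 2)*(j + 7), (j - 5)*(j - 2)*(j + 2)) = j - 2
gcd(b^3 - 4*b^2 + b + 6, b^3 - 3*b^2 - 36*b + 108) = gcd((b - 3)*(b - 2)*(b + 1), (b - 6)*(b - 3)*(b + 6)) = b - 3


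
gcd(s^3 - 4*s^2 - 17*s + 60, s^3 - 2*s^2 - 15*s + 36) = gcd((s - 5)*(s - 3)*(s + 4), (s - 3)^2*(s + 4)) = s^2 + s - 12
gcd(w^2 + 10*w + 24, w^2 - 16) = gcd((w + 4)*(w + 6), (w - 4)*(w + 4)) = w + 4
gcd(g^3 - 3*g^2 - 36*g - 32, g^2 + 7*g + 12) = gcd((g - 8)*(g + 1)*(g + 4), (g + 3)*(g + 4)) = g + 4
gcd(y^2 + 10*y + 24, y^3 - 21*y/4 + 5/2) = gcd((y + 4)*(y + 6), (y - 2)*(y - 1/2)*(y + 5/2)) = 1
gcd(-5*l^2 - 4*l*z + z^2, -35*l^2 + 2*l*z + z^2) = -5*l + z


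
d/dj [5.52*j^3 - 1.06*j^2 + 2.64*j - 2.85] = 16.56*j^2 - 2.12*j + 2.64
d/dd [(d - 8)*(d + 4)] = 2*d - 4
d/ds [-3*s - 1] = -3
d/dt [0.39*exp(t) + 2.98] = 0.39*exp(t)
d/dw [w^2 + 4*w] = 2*w + 4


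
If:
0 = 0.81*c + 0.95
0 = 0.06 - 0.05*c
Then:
No Solution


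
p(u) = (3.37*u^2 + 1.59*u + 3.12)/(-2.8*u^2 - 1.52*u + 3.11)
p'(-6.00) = -0.03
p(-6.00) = -1.30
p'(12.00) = 0.00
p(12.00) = -1.21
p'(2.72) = 0.23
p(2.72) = -1.49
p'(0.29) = 3.51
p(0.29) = 1.59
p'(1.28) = 4.93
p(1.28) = -3.12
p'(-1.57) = -26.48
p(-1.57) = -6.35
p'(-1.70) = -10.01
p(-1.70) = -4.24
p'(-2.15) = -1.76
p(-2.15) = -2.33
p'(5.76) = 0.02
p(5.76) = -1.26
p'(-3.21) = -0.28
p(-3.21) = -1.57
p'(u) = (5.6*u + 1.52)*(3.37*u^2 + 1.59*u + 3.12)/(-2.8*u^2 - 1.52*u + 3.11)^2 + (6.74*u + 1.59)/(-2.8*u^2 - 1.52*u + 3.11)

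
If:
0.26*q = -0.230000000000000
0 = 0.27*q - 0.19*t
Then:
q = -0.88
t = -1.26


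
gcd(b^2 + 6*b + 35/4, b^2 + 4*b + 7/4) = b + 7/2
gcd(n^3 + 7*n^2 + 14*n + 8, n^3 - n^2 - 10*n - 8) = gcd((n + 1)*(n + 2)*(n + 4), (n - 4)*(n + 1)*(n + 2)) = n^2 + 3*n + 2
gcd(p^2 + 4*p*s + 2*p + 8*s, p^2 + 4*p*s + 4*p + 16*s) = p + 4*s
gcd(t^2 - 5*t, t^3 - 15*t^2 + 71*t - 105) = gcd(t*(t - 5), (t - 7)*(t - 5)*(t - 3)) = t - 5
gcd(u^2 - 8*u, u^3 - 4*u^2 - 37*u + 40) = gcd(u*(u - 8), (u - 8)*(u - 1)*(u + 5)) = u - 8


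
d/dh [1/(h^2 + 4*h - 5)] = 2*(-h - 2)/(h^2 + 4*h - 5)^2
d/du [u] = 1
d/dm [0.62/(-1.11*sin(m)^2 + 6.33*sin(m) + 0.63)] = (1.3764*sin(m) - 3.9246)*cos(m)/(-1.11*sin(m)^2 + 6.33*sin(m) + 0.63)^2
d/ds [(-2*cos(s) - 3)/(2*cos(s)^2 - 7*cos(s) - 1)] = (-4*cos(s)^2 - 12*cos(s) + 19)*sin(s)/(7*cos(s) - cos(2*s))^2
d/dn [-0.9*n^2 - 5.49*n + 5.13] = -1.8*n - 5.49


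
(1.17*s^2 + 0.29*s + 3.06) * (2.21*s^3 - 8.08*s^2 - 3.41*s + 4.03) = 2.5857*s^5 - 8.8127*s^4 + 0.4297*s^3 - 20.9986*s^2 - 9.2659*s + 12.3318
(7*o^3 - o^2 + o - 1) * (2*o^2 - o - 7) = 14*o^5 - 9*o^4 - 46*o^3 + 4*o^2 - 6*o + 7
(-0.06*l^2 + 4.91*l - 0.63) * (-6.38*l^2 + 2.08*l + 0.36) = 0.3828*l^4 - 31.4506*l^3 + 14.2106*l^2 + 0.4572*l - 0.2268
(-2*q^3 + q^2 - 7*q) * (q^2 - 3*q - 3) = -2*q^5 + 7*q^4 - 4*q^3 + 18*q^2 + 21*q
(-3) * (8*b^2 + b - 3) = -24*b^2 - 3*b + 9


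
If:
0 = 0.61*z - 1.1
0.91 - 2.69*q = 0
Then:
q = 0.34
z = 1.80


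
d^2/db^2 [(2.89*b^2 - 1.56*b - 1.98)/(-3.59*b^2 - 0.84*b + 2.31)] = (57.64104*b^3 + 9.31174199999998*b^2 + 113.446872*b + 10.84545)/(46.268279*b^6 + 32.478012*b^5 - 81.715221*b^4 - 41.203512*b^3 + 52.579989*b^2 + 13.446972*b - 12.326391)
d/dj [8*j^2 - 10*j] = 16*j - 10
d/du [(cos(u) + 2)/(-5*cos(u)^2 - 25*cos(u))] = -(sin(u) + 10*sin(u)/cos(u)^2 + 4*tan(u))/(5*(cos(u) + 5)^2)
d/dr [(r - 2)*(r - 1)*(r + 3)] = 3*r^2 - 7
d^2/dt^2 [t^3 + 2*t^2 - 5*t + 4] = 6*t + 4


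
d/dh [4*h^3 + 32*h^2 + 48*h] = 12*h^2 + 64*h + 48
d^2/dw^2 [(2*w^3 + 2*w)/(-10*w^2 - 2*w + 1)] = 4*(-114*w^3 + 6*w^2 - 33*w - 2)/(1000*w^6 + 600*w^5 - 180*w^4 - 112*w^3 + 18*w^2 + 6*w - 1)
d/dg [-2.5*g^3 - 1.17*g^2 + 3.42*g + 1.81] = -7.5*g^2 - 2.34*g + 3.42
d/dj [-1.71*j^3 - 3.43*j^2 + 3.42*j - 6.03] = -5.13*j^2 - 6.86*j + 3.42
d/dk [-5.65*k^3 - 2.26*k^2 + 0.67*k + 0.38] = -16.95*k^2 - 4.52*k + 0.67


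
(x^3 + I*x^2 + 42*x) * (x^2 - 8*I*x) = x^5 - 7*I*x^4 + 50*x^3 - 336*I*x^2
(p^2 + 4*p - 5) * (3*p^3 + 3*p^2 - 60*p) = 3*p^5 + 15*p^4 - 63*p^3 - 255*p^2 + 300*p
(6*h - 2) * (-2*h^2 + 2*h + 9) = -12*h^3 + 16*h^2 + 50*h - 18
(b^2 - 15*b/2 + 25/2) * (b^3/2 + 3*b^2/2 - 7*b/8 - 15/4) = b^5/2 - 9*b^4/4 - 47*b^3/8 + 345*b^2/16 + 275*b/16 - 375/8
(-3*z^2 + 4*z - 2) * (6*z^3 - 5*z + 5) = -18*z^5 + 24*z^4 + 3*z^3 - 35*z^2 + 30*z - 10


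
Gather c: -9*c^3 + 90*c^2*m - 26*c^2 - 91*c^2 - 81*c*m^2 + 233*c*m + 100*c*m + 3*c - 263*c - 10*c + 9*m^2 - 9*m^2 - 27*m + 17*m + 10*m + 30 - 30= -9*c^3 + c^2*(90*m - 117) + c*(-81*m^2 + 333*m - 270)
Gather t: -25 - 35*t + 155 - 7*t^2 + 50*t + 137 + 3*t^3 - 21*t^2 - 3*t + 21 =3*t^3 - 28*t^2 + 12*t + 288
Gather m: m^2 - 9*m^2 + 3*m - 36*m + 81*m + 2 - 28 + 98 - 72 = -8*m^2 + 48*m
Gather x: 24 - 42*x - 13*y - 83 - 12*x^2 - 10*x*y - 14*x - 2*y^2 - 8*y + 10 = -12*x^2 + x*(-10*y - 56) - 2*y^2 - 21*y - 49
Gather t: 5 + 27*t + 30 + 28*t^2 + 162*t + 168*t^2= 196*t^2 + 189*t + 35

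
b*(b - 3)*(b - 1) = b^3 - 4*b^2 + 3*b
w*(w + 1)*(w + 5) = w^3 + 6*w^2 + 5*w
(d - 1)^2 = d^2 - 2*d + 1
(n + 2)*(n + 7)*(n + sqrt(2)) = n^3 + sqrt(2)*n^2 + 9*n^2 + 9*sqrt(2)*n + 14*n + 14*sqrt(2)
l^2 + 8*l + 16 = (l + 4)^2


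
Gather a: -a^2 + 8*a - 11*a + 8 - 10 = -a^2 - 3*a - 2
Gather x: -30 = -30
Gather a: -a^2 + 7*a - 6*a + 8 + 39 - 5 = -a^2 + a + 42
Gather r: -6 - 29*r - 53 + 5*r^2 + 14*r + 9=5*r^2 - 15*r - 50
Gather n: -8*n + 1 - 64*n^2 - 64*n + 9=-64*n^2 - 72*n + 10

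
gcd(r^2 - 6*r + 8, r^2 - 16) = r - 4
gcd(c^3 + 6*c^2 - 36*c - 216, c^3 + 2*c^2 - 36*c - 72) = c^2 - 36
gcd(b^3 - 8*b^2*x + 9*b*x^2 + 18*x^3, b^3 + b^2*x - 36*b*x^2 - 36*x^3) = -b^2 + 5*b*x + 6*x^2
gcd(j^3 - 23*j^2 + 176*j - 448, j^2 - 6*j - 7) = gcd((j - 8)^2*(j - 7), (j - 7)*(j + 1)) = j - 7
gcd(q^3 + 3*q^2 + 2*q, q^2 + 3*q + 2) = q^2 + 3*q + 2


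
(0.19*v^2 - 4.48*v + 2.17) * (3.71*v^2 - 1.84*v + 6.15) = 0.7049*v^4 - 16.9704*v^3 + 17.4624*v^2 - 31.5448*v + 13.3455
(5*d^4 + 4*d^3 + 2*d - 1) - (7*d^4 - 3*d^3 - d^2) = -2*d^4 + 7*d^3 + d^2 + 2*d - 1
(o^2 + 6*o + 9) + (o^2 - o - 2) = 2*o^2 + 5*o + 7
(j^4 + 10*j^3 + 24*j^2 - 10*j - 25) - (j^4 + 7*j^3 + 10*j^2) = 3*j^3 + 14*j^2 - 10*j - 25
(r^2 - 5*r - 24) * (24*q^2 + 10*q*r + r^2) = 24*q^2*r^2 - 120*q^2*r - 576*q^2 + 10*q*r^3 - 50*q*r^2 - 240*q*r + r^4 - 5*r^3 - 24*r^2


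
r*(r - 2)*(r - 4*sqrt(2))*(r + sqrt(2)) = r^4 - 3*sqrt(2)*r^3 - 2*r^3 - 8*r^2 + 6*sqrt(2)*r^2 + 16*r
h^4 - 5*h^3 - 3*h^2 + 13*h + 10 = (h - 5)*(h - 2)*(h + 1)^2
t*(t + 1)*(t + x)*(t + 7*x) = t^4 + 8*t^3*x + t^3 + 7*t^2*x^2 + 8*t^2*x + 7*t*x^2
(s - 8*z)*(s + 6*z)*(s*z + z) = s^3*z - 2*s^2*z^2 + s^2*z - 48*s*z^3 - 2*s*z^2 - 48*z^3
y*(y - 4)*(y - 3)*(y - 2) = y^4 - 9*y^3 + 26*y^2 - 24*y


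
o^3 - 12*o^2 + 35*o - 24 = (o - 8)*(o - 3)*(o - 1)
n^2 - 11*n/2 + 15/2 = (n - 3)*(n - 5/2)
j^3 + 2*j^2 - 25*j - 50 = (j - 5)*(j + 2)*(j + 5)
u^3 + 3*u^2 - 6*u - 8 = (u - 2)*(u + 1)*(u + 4)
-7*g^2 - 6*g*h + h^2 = (-7*g + h)*(g + h)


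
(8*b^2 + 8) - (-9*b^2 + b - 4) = 17*b^2 - b + 12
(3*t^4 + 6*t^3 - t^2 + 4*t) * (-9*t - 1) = -27*t^5 - 57*t^4 + 3*t^3 - 35*t^2 - 4*t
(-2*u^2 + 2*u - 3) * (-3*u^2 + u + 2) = 6*u^4 - 8*u^3 + 7*u^2 + u - 6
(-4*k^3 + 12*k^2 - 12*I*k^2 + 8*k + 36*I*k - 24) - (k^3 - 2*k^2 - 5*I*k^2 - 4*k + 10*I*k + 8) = -5*k^3 + 14*k^2 - 7*I*k^2 + 12*k + 26*I*k - 32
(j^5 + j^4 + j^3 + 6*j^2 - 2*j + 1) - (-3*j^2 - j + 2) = j^5 + j^4 + j^3 + 9*j^2 - j - 1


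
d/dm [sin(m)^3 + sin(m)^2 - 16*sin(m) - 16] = (3*sin(m)^2 + 2*sin(m) - 16)*cos(m)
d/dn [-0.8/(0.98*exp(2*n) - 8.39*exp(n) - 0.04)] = (1.568*exp(n) - 6.712)*exp(n)/(-0.98*exp(2*n) + 8.39*exp(n) + 0.04)^2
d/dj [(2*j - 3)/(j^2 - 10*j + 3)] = 2*(-j^2 + 3*j - 12)/(j^4 - 20*j^3 + 106*j^2 - 60*j + 9)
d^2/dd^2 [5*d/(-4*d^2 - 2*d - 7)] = 20*(-2*d*(4*d + 1)^2 + (6*d + 1)*(4*d^2 + 2*d + 7))/(4*d^2 + 2*d + 7)^3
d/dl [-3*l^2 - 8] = -6*l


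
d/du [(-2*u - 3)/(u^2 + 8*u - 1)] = 2*(u^2 + 3*u + 13)/(u^4 + 16*u^3 + 62*u^2 - 16*u + 1)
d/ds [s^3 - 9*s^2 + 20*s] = 3*s^2 - 18*s + 20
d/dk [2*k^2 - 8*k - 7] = 4*k - 8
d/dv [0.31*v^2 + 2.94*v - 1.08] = 0.62*v + 2.94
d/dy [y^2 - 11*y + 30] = 2*y - 11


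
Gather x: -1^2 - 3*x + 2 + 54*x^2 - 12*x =54*x^2 - 15*x + 1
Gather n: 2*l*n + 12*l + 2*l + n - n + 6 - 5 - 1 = 2*l*n + 14*l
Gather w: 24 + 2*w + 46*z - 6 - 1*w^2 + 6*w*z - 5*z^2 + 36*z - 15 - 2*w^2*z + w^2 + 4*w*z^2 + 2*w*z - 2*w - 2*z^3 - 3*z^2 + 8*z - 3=-2*w^2*z + w*(4*z^2 + 8*z) - 2*z^3 - 8*z^2 + 90*z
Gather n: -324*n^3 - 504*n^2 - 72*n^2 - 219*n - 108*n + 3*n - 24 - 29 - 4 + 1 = -324*n^3 - 576*n^2 - 324*n - 56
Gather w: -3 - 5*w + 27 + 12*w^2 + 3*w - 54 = 12*w^2 - 2*w - 30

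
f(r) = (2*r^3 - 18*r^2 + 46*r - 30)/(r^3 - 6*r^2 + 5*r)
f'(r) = (-3*r^2 + 12*r - 5)*(2*r^3 - 18*r^2 + 46*r - 30)/(r^3 - 6*r^2 + 5*r)^2 + (6*r^2 - 36*r + 46)/(r^3 - 6*r^2 + 5*r) = 6/r^2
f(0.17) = -33.29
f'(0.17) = 207.61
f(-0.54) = 13.11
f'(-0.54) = 20.58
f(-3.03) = 3.98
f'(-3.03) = 0.65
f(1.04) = -3.77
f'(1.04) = 5.55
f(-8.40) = 2.71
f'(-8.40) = 0.09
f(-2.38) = 4.52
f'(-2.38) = 1.06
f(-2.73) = 4.20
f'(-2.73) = 0.81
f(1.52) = -1.95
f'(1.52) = 2.60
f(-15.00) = 2.40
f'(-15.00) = 0.03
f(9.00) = 1.33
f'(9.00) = 0.07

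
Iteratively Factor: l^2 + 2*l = (l)*(l + 2)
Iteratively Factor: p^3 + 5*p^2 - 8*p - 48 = (p - 3)*(p^2 + 8*p + 16) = (p - 3)*(p + 4)*(p + 4)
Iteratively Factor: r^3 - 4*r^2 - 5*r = (r)*(r^2 - 4*r - 5) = r*(r + 1)*(r - 5)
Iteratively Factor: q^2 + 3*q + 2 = (q + 1)*(q + 2)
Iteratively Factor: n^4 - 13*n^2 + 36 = (n + 2)*(n^3 - 2*n^2 - 9*n + 18) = (n - 2)*(n + 2)*(n^2 - 9) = (n - 3)*(n - 2)*(n + 2)*(n + 3)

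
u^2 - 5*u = u*(u - 5)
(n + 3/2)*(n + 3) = n^2 + 9*n/2 + 9/2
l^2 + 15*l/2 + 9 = (l + 3/2)*(l + 6)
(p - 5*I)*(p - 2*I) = p^2 - 7*I*p - 10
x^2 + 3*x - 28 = (x - 4)*(x + 7)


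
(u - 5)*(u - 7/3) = u^2 - 22*u/3 + 35/3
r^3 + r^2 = r^2*(r + 1)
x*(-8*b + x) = -8*b*x + x^2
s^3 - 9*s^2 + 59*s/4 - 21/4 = (s - 7)*(s - 3/2)*(s - 1/2)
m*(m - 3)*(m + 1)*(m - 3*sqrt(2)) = m^4 - 3*sqrt(2)*m^3 - 2*m^3 - 3*m^2 + 6*sqrt(2)*m^2 + 9*sqrt(2)*m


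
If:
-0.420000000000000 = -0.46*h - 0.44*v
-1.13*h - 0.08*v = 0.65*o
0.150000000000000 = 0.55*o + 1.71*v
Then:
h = 0.53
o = -0.97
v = 0.40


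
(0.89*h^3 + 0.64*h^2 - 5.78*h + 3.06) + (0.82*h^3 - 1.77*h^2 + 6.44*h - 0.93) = 1.71*h^3 - 1.13*h^2 + 0.66*h + 2.13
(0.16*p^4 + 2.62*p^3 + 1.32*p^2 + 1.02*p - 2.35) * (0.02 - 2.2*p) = -0.352*p^5 - 5.7608*p^4 - 2.8516*p^3 - 2.2176*p^2 + 5.1904*p - 0.047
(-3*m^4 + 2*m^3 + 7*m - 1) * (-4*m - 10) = 12*m^5 + 22*m^4 - 20*m^3 - 28*m^2 - 66*m + 10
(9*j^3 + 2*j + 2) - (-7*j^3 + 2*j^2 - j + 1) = 16*j^3 - 2*j^2 + 3*j + 1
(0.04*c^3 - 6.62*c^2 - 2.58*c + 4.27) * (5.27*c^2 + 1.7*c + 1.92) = 0.2108*c^5 - 34.8194*c^4 - 24.7738*c^3 + 5.4065*c^2 + 2.3054*c + 8.1984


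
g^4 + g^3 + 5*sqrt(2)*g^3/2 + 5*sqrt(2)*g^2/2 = g^2*(g + 1)*(g + 5*sqrt(2)/2)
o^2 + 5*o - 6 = (o - 1)*(o + 6)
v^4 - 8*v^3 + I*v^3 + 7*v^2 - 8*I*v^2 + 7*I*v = v*(v - 7)*(v - 1)*(v + I)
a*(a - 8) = a^2 - 8*a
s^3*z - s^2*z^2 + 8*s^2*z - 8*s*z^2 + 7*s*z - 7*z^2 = (s + 7)*(s - z)*(s*z + z)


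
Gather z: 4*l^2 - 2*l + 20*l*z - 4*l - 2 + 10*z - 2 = 4*l^2 - 6*l + z*(20*l + 10) - 4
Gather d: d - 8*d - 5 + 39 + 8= 42 - 7*d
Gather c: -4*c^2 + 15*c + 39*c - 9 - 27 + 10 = -4*c^2 + 54*c - 26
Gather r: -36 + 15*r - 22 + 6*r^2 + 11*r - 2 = 6*r^2 + 26*r - 60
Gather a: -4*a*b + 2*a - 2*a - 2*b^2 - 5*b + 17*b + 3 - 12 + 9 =-4*a*b - 2*b^2 + 12*b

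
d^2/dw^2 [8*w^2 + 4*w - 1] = 16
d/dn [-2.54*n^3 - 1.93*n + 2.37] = -7.62*n^2 - 1.93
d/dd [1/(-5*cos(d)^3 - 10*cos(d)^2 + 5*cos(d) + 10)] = (-3*cos(d)^2 - 4*cos(d) + 1)/(5*(cos(d) + 2)^2*sin(d)^3)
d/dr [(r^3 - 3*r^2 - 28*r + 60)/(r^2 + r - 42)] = (r^2 + 14*r + 31)/(r^2 + 14*r + 49)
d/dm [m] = 1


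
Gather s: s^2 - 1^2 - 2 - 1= s^2 - 4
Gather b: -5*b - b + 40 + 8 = 48 - 6*b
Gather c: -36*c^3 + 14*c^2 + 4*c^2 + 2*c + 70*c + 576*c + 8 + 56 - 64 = -36*c^3 + 18*c^2 + 648*c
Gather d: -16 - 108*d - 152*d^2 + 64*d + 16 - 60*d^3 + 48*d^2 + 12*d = -60*d^3 - 104*d^2 - 32*d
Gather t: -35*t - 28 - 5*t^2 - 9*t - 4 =-5*t^2 - 44*t - 32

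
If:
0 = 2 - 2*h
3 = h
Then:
No Solution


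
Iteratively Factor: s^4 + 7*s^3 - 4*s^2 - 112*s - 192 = (s + 3)*(s^3 + 4*s^2 - 16*s - 64) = (s + 3)*(s + 4)*(s^2 - 16) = (s + 3)*(s + 4)^2*(s - 4)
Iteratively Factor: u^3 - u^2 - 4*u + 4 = (u + 2)*(u^2 - 3*u + 2) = (u - 2)*(u + 2)*(u - 1)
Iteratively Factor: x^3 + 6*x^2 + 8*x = (x + 4)*(x^2 + 2*x) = x*(x + 4)*(x + 2)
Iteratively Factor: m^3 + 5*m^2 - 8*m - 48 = (m - 3)*(m^2 + 8*m + 16) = (m - 3)*(m + 4)*(m + 4)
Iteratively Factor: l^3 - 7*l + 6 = (l + 3)*(l^2 - 3*l + 2) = (l - 1)*(l + 3)*(l - 2)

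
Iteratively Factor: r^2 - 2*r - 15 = (r + 3)*(r - 5)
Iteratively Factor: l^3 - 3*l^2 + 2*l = (l)*(l^2 - 3*l + 2) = l*(l - 2)*(l - 1)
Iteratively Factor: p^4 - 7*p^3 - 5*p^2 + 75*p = (p + 3)*(p^3 - 10*p^2 + 25*p) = (p - 5)*(p + 3)*(p^2 - 5*p) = (p - 5)^2*(p + 3)*(p)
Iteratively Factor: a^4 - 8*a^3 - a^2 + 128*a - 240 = (a - 5)*(a^3 - 3*a^2 - 16*a + 48) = (a - 5)*(a - 3)*(a^2 - 16) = (a - 5)*(a - 3)*(a + 4)*(a - 4)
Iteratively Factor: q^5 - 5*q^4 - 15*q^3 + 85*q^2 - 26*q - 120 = (q + 1)*(q^4 - 6*q^3 - 9*q^2 + 94*q - 120) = (q - 3)*(q + 1)*(q^3 - 3*q^2 - 18*q + 40) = (q - 3)*(q + 1)*(q + 4)*(q^2 - 7*q + 10) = (q - 5)*(q - 3)*(q + 1)*(q + 4)*(q - 2)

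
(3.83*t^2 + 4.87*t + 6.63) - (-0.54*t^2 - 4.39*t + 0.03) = 4.37*t^2 + 9.26*t + 6.6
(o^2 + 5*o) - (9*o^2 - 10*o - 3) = -8*o^2 + 15*o + 3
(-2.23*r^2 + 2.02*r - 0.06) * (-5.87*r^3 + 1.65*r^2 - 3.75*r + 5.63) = 13.0901*r^5 - 15.5369*r^4 + 12.0477*r^3 - 20.2289*r^2 + 11.5976*r - 0.3378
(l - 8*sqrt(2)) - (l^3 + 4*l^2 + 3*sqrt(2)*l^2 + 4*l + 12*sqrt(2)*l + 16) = -l^3 - 3*sqrt(2)*l^2 - 4*l^2 - 12*sqrt(2)*l - 3*l - 16 - 8*sqrt(2)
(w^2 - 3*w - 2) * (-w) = -w^3 + 3*w^2 + 2*w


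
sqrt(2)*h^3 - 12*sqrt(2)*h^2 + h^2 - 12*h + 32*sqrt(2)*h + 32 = (h - 8)*(h - 4)*(sqrt(2)*h + 1)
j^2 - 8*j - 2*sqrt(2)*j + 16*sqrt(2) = (j - 8)*(j - 2*sqrt(2))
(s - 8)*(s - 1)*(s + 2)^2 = s^4 - 5*s^3 - 24*s^2 - 4*s + 32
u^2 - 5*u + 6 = (u - 3)*(u - 2)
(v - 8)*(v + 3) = v^2 - 5*v - 24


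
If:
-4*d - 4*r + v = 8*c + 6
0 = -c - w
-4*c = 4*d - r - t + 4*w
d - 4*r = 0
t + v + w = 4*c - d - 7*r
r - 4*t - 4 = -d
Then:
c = -146/165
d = -16/55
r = -4/55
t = -12/11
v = -38/15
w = 146/165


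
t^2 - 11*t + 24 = (t - 8)*(t - 3)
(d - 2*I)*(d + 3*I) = d^2 + I*d + 6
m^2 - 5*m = m*(m - 5)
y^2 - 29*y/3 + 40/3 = (y - 8)*(y - 5/3)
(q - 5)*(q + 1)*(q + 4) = q^3 - 21*q - 20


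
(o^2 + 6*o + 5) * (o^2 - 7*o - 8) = o^4 - o^3 - 45*o^2 - 83*o - 40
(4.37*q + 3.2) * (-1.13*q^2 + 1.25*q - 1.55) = -4.9381*q^3 + 1.8465*q^2 - 2.7735*q - 4.96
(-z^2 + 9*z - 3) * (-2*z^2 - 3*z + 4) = 2*z^4 - 15*z^3 - 25*z^2 + 45*z - 12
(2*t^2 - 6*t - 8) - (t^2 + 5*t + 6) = t^2 - 11*t - 14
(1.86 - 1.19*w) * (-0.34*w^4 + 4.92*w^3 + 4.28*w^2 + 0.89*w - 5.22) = 0.4046*w^5 - 6.4872*w^4 + 4.058*w^3 + 6.9017*w^2 + 7.8672*w - 9.7092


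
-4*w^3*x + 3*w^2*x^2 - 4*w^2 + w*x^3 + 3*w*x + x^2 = (-w + x)*(4*w + x)*(w*x + 1)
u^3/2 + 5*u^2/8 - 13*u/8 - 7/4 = (u/2 + 1/2)*(u - 7/4)*(u + 2)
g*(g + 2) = g^2 + 2*g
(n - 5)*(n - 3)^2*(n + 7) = n^4 - 4*n^3 - 38*n^2 + 228*n - 315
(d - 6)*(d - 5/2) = d^2 - 17*d/2 + 15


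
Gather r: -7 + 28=21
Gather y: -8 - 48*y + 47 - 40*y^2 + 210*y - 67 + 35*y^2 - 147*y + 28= -5*y^2 + 15*y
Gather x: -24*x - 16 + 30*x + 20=6*x + 4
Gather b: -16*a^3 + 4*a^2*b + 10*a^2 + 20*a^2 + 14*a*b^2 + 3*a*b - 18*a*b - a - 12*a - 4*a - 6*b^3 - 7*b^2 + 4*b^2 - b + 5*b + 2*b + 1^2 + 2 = -16*a^3 + 30*a^2 - 17*a - 6*b^3 + b^2*(14*a - 3) + b*(4*a^2 - 15*a + 6) + 3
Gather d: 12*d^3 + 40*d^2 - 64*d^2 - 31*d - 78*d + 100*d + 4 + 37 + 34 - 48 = 12*d^3 - 24*d^2 - 9*d + 27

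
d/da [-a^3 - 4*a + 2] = -3*a^2 - 4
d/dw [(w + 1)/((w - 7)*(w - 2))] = (-w^2 - 2*w + 23)/(w^4 - 18*w^3 + 109*w^2 - 252*w + 196)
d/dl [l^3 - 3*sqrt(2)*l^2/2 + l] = 3*l^2 - 3*sqrt(2)*l + 1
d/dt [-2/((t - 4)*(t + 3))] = 2*(2*t - 1)/((t - 4)^2*(t + 3)^2)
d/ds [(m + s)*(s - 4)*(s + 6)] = 2*m*s + 2*m + 3*s^2 + 4*s - 24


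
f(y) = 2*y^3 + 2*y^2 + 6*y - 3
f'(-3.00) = 48.00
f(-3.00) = -57.00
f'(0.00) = 6.00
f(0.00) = -3.00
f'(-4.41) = 105.05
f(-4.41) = -162.10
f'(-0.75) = 6.38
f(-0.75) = -7.22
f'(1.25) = 20.38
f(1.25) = 11.53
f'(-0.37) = 5.34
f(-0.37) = -5.05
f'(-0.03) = 5.89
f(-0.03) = -3.18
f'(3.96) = 115.93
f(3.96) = 176.32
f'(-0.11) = 5.63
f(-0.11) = -3.64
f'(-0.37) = 5.34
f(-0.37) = -5.05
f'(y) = 6*y^2 + 4*y + 6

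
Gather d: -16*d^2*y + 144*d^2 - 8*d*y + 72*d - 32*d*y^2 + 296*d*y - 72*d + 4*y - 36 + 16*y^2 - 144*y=d^2*(144 - 16*y) + d*(-32*y^2 + 288*y) + 16*y^2 - 140*y - 36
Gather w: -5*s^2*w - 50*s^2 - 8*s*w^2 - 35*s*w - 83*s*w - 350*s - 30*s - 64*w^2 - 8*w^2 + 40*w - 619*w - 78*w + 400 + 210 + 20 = -50*s^2 - 380*s + w^2*(-8*s - 72) + w*(-5*s^2 - 118*s - 657) + 630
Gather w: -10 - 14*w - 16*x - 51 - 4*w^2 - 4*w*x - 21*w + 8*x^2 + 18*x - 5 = -4*w^2 + w*(-4*x - 35) + 8*x^2 + 2*x - 66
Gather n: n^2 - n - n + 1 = n^2 - 2*n + 1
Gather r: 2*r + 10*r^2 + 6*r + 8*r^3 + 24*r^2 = 8*r^3 + 34*r^2 + 8*r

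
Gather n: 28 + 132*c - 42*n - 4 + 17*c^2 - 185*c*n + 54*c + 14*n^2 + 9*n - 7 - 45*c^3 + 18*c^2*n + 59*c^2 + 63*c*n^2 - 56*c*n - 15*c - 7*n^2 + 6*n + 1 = -45*c^3 + 76*c^2 + 171*c + n^2*(63*c + 7) + n*(18*c^2 - 241*c - 27) + 18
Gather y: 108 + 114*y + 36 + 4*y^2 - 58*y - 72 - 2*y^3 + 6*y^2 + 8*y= -2*y^3 + 10*y^2 + 64*y + 72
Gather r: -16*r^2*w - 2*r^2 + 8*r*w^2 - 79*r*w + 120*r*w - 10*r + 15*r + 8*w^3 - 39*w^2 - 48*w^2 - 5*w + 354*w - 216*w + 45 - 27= r^2*(-16*w - 2) + r*(8*w^2 + 41*w + 5) + 8*w^3 - 87*w^2 + 133*w + 18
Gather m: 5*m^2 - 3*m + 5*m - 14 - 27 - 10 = 5*m^2 + 2*m - 51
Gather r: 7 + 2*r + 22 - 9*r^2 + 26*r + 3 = -9*r^2 + 28*r + 32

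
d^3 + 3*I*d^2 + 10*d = d*(d - 2*I)*(d + 5*I)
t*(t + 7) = t^2 + 7*t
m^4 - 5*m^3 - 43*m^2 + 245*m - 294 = (m - 7)*(m - 3)*(m - 2)*(m + 7)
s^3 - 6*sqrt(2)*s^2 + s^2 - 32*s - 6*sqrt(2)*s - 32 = (s + 1)*(s - 8*sqrt(2))*(s + 2*sqrt(2))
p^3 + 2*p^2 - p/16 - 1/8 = (p - 1/4)*(p + 1/4)*(p + 2)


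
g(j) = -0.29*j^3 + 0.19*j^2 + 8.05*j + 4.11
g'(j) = -0.87*j^2 + 0.38*j + 8.05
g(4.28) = 19.31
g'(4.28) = -6.26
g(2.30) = 20.10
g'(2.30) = 4.32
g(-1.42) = -6.11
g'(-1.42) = 5.76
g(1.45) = 15.30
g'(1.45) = 6.77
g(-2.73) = -10.55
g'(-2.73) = 0.53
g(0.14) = 5.24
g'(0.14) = 8.09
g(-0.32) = 1.56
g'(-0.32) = 7.84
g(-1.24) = -5.03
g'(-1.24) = 6.24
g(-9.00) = 158.46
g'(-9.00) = -65.84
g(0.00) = 4.11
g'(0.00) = 8.05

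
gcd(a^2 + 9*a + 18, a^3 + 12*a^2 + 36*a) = a + 6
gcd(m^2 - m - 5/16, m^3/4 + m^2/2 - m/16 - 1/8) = 1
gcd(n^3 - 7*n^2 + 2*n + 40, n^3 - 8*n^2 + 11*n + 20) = n^2 - 9*n + 20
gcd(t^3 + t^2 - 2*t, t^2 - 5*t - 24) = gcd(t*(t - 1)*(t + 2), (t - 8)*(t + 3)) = 1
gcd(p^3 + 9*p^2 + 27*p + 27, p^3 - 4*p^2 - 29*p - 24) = p + 3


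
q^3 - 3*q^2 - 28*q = q*(q - 7)*(q + 4)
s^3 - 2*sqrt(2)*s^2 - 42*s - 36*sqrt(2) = (s - 6*sqrt(2))*(s + sqrt(2))*(s + 3*sqrt(2))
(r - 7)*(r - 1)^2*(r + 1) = r^4 - 8*r^3 + 6*r^2 + 8*r - 7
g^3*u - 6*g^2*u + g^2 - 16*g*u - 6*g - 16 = (g - 8)*(g + 2)*(g*u + 1)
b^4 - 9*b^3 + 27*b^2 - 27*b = b*(b - 3)^3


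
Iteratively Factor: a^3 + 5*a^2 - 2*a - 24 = (a - 2)*(a^2 + 7*a + 12) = (a - 2)*(a + 4)*(a + 3)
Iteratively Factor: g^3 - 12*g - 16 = (g + 2)*(g^2 - 2*g - 8) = (g - 4)*(g + 2)*(g + 2)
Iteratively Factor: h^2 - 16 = (h - 4)*(h + 4)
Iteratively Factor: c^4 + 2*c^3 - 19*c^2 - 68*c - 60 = (c - 5)*(c^3 + 7*c^2 + 16*c + 12) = (c - 5)*(c + 2)*(c^2 + 5*c + 6) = (c - 5)*(c + 2)^2*(c + 3)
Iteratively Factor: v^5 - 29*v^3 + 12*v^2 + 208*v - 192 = (v - 3)*(v^4 + 3*v^3 - 20*v^2 - 48*v + 64) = (v - 3)*(v - 1)*(v^3 + 4*v^2 - 16*v - 64) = (v - 4)*(v - 3)*(v - 1)*(v^2 + 8*v + 16) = (v - 4)*(v - 3)*(v - 1)*(v + 4)*(v + 4)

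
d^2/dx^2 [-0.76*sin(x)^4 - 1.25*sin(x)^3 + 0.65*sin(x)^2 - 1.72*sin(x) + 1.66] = 12.16*sin(x)^4 + 11.25*sin(x)^3 - 11.72*sin(x)^2 - 5.78*sin(x) + 1.3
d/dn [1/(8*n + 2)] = -2/(4*n + 1)^2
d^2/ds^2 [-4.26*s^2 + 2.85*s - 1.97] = -8.52000000000000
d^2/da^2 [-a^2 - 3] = -2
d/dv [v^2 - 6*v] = 2*v - 6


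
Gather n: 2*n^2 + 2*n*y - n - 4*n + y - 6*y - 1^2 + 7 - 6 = 2*n^2 + n*(2*y - 5) - 5*y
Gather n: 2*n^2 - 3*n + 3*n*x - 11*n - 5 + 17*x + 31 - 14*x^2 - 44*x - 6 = 2*n^2 + n*(3*x - 14) - 14*x^2 - 27*x + 20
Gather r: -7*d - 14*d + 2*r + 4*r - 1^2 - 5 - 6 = -21*d + 6*r - 12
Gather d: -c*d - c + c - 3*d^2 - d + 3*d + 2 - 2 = -3*d^2 + d*(2 - c)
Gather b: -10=-10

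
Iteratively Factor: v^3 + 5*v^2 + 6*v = (v)*(v^2 + 5*v + 6) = v*(v + 2)*(v + 3)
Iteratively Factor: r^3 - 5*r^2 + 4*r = (r - 1)*(r^2 - 4*r) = (r - 4)*(r - 1)*(r)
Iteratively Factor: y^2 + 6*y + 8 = (y + 4)*(y + 2)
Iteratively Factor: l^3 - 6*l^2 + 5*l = (l - 5)*(l^2 - l) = (l - 5)*(l - 1)*(l)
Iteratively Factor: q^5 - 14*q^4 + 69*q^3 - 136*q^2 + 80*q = (q - 4)*(q^4 - 10*q^3 + 29*q^2 - 20*q) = (q - 4)^2*(q^3 - 6*q^2 + 5*q) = (q - 5)*(q - 4)^2*(q^2 - q) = (q - 5)*(q - 4)^2*(q - 1)*(q)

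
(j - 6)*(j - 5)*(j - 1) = j^3 - 12*j^2 + 41*j - 30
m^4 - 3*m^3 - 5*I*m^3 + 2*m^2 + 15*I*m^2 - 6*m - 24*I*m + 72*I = (m - 3)*(m - 4*I)*(m - 3*I)*(m + 2*I)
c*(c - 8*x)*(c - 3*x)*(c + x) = c^4 - 10*c^3*x + 13*c^2*x^2 + 24*c*x^3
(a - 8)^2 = a^2 - 16*a + 64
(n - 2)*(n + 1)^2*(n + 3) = n^4 + 3*n^3 - 3*n^2 - 11*n - 6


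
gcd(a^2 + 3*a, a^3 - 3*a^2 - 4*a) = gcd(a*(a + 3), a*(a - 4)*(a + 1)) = a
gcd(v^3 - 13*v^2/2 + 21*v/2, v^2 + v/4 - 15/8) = 1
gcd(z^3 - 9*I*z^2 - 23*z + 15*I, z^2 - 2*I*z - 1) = z - I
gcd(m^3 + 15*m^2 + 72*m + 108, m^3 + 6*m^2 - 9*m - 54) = m^2 + 9*m + 18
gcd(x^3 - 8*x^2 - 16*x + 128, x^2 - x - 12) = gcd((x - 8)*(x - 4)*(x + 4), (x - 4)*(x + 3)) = x - 4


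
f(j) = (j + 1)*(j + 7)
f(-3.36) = -8.59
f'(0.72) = 9.44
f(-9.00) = 16.00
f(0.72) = 13.28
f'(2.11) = 12.22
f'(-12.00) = -16.00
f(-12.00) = 55.00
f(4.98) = 71.64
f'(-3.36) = 1.28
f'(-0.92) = 6.16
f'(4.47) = 16.94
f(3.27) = 43.85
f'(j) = 2*j + 8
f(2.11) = 28.33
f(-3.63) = -8.86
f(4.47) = 62.74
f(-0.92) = 0.49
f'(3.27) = 14.54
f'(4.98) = 17.96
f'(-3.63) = 0.74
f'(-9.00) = -10.00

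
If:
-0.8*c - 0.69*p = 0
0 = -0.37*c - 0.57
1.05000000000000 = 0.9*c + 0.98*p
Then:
No Solution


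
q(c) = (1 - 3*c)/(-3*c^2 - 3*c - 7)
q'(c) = (1 - 3*c)*(6*c + 3)/(-3*c^2 - 3*c - 7)^2 - 3/(-3*c^2 - 3*c - 7) = 3*(-3*c^2 + 2*c + 8)/(9*c^4 + 18*c^3 + 51*c^2 + 42*c + 49)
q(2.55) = 0.19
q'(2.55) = -0.02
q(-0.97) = -0.57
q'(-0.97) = 0.20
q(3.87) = 0.17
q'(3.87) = -0.02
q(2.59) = 0.19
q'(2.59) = -0.02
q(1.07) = 0.16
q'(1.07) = 0.11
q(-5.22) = -0.23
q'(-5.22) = -0.05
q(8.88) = 0.09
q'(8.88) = -0.01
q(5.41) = 0.14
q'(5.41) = -0.02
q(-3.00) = -0.40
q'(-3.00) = -0.12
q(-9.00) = -0.13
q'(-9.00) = -0.02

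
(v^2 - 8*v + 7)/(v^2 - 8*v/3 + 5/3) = 3*(v - 7)/(3*v - 5)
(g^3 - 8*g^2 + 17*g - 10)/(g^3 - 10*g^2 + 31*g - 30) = (g - 1)/(g - 3)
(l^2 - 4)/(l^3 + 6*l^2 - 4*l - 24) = 1/(l + 6)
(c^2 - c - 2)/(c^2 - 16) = (c^2 - c - 2)/(c^2 - 16)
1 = 1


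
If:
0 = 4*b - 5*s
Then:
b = 5*s/4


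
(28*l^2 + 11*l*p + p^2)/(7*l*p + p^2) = (4*l + p)/p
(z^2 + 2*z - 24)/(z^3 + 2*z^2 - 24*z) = 1/z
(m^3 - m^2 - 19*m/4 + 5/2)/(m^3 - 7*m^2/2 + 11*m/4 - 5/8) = 2*(m + 2)/(2*m - 1)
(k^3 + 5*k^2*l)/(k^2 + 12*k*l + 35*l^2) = k^2/(k + 7*l)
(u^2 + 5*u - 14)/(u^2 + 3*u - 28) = (u - 2)/(u - 4)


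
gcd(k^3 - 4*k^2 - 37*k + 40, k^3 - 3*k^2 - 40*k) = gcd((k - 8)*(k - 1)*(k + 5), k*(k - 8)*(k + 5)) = k^2 - 3*k - 40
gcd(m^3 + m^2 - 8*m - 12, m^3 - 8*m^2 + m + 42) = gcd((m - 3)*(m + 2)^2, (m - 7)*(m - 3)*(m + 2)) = m^2 - m - 6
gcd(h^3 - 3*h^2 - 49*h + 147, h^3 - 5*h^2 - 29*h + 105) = h^2 - 10*h + 21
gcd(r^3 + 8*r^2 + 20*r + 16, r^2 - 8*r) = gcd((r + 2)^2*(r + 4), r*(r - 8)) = 1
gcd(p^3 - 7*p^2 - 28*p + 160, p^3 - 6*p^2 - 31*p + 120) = p^2 - 3*p - 40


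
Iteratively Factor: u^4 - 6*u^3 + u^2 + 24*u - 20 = (u - 1)*(u^3 - 5*u^2 - 4*u + 20) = (u - 1)*(u + 2)*(u^2 - 7*u + 10) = (u - 2)*(u - 1)*(u + 2)*(u - 5)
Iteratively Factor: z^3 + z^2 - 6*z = (z - 2)*(z^2 + 3*z) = (z - 2)*(z + 3)*(z)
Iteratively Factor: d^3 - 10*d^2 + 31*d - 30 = (d - 5)*(d^2 - 5*d + 6) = (d - 5)*(d - 3)*(d - 2)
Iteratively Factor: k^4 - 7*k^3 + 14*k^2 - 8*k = (k - 1)*(k^3 - 6*k^2 + 8*k) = (k - 4)*(k - 1)*(k^2 - 2*k) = k*(k - 4)*(k - 1)*(k - 2)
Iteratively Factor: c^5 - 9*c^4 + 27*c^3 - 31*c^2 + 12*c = (c - 1)*(c^4 - 8*c^3 + 19*c^2 - 12*c) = (c - 4)*(c - 1)*(c^3 - 4*c^2 + 3*c) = (c - 4)*(c - 1)^2*(c^2 - 3*c) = c*(c - 4)*(c - 1)^2*(c - 3)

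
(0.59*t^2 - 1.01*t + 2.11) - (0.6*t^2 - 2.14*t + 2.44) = -0.01*t^2 + 1.13*t - 0.33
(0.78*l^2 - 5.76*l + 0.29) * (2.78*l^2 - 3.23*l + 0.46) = 2.1684*l^4 - 18.5322*l^3 + 19.7698*l^2 - 3.5863*l + 0.1334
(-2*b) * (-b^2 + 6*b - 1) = 2*b^3 - 12*b^2 + 2*b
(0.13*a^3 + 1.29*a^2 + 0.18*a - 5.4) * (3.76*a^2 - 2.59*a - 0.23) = 0.4888*a^5 + 4.5137*a^4 - 2.6942*a^3 - 21.0669*a^2 + 13.9446*a + 1.242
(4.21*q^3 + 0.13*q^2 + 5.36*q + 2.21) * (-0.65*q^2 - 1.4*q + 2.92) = -2.7365*q^5 - 5.9785*q^4 + 8.6272*q^3 - 8.5609*q^2 + 12.5572*q + 6.4532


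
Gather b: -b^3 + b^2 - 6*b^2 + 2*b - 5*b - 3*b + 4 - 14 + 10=-b^3 - 5*b^2 - 6*b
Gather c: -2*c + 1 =1 - 2*c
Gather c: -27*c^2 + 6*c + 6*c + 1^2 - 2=-27*c^2 + 12*c - 1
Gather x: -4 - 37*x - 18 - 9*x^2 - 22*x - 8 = -9*x^2 - 59*x - 30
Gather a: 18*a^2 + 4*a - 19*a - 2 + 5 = 18*a^2 - 15*a + 3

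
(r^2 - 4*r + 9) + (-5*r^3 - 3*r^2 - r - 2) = -5*r^3 - 2*r^2 - 5*r + 7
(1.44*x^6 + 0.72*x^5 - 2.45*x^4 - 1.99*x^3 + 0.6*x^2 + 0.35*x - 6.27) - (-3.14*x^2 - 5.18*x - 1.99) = 1.44*x^6 + 0.72*x^5 - 2.45*x^4 - 1.99*x^3 + 3.74*x^2 + 5.53*x - 4.28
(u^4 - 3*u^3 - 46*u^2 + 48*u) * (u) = u^5 - 3*u^4 - 46*u^3 + 48*u^2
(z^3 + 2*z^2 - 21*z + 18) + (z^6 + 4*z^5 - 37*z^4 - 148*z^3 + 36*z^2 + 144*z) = z^6 + 4*z^5 - 37*z^4 - 147*z^3 + 38*z^2 + 123*z + 18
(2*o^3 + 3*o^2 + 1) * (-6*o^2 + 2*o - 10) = -12*o^5 - 14*o^4 - 14*o^3 - 36*o^2 + 2*o - 10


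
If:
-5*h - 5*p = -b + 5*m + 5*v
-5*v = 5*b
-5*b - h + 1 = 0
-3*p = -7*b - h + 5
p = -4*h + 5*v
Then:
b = 8/43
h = 3/43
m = 293/215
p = -52/43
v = -8/43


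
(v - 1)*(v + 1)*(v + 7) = v^3 + 7*v^2 - v - 7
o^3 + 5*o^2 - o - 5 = (o - 1)*(o + 1)*(o + 5)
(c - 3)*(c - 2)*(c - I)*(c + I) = c^4 - 5*c^3 + 7*c^2 - 5*c + 6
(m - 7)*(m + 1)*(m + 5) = m^3 - m^2 - 37*m - 35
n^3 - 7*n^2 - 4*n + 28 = (n - 7)*(n - 2)*(n + 2)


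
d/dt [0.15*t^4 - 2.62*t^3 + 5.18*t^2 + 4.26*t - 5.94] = 0.6*t^3 - 7.86*t^2 + 10.36*t + 4.26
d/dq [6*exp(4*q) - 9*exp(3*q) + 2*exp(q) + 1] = (24*exp(3*q) - 27*exp(2*q) + 2)*exp(q)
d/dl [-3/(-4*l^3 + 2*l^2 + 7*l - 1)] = 3*(-12*l^2 + 4*l + 7)/(4*l^3 - 2*l^2 - 7*l + 1)^2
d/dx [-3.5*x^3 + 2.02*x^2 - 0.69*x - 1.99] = -10.5*x^2 + 4.04*x - 0.69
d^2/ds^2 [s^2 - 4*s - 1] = 2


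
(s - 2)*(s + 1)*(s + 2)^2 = s^4 + 3*s^3 - 2*s^2 - 12*s - 8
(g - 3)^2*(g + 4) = g^3 - 2*g^2 - 15*g + 36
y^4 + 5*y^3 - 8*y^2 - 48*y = y*(y - 3)*(y + 4)^2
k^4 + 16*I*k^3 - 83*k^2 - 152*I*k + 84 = (k + I)*(k + 2*I)*(k + 6*I)*(k + 7*I)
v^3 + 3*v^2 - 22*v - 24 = (v - 4)*(v + 1)*(v + 6)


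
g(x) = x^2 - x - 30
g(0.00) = -30.00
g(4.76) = -12.10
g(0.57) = -30.25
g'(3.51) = 6.02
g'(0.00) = -1.00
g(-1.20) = -27.36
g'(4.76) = 8.52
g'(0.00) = -1.00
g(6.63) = 7.33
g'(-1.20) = -3.40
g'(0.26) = -0.48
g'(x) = 2*x - 1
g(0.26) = -30.19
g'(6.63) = 12.26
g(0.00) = -30.00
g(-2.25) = -22.69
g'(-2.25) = -5.50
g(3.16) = -23.17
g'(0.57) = 0.14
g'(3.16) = 5.32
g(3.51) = -21.19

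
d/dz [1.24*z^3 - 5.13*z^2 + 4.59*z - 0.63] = 3.72*z^2 - 10.26*z + 4.59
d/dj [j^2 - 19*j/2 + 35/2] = 2*j - 19/2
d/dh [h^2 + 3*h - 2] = 2*h + 3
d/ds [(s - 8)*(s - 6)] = 2*s - 14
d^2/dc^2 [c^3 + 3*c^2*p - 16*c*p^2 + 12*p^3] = 6*c + 6*p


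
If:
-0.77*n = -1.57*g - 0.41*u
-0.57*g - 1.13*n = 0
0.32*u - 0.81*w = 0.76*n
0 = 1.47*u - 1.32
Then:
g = -0.19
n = 0.09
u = 0.90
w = 0.27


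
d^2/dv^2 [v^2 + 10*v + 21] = 2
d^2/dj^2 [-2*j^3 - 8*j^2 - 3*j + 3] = -12*j - 16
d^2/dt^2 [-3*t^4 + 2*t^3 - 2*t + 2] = 12*t*(1 - 3*t)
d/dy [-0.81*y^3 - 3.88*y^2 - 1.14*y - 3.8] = -2.43*y^2 - 7.76*y - 1.14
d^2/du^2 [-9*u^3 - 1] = -54*u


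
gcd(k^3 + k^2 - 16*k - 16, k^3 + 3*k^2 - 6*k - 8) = k^2 + 5*k + 4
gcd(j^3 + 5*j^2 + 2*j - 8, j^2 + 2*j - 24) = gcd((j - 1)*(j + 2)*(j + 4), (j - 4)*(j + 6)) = 1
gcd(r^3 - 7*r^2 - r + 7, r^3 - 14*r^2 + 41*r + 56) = r^2 - 6*r - 7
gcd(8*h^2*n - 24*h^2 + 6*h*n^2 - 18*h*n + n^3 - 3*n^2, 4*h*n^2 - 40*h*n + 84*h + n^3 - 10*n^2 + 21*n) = 4*h*n - 12*h + n^2 - 3*n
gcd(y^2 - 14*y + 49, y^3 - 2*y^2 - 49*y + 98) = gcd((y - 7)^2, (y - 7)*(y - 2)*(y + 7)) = y - 7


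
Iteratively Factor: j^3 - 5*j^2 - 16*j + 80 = (j - 5)*(j^2 - 16) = (j - 5)*(j - 4)*(j + 4)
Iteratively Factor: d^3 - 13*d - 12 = (d + 1)*(d^2 - d - 12) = (d - 4)*(d + 1)*(d + 3)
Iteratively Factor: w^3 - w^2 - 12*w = (w)*(w^2 - w - 12) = w*(w - 4)*(w + 3)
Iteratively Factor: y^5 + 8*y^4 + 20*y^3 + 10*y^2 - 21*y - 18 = (y + 1)*(y^4 + 7*y^3 + 13*y^2 - 3*y - 18) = (y - 1)*(y + 1)*(y^3 + 8*y^2 + 21*y + 18) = (y - 1)*(y + 1)*(y + 3)*(y^2 + 5*y + 6) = (y - 1)*(y + 1)*(y + 3)^2*(y + 2)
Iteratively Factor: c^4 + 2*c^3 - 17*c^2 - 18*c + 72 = (c - 3)*(c^3 + 5*c^2 - 2*c - 24) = (c - 3)*(c + 4)*(c^2 + c - 6) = (c - 3)*(c - 2)*(c + 4)*(c + 3)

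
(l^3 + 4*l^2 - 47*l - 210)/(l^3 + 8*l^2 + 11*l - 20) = (l^2 - l - 42)/(l^2 + 3*l - 4)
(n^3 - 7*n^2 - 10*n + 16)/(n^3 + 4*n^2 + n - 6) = (n - 8)/(n + 3)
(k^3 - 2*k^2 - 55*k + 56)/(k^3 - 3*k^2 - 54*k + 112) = (k - 1)/(k - 2)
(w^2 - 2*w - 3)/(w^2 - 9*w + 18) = (w + 1)/(w - 6)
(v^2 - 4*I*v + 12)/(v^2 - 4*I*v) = (v^2 - 4*I*v + 12)/(v*(v - 4*I))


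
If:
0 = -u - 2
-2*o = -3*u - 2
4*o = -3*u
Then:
No Solution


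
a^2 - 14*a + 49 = (a - 7)^2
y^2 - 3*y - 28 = (y - 7)*(y + 4)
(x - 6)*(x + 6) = x^2 - 36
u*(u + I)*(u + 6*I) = u^3 + 7*I*u^2 - 6*u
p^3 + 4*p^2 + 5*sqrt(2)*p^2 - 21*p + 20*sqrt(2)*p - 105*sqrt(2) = (p - 3)*(p + 7)*(p + 5*sqrt(2))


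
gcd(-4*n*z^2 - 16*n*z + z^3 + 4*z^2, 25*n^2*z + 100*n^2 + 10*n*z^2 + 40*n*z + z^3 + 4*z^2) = z + 4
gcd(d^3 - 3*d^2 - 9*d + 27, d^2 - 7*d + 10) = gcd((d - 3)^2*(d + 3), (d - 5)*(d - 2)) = 1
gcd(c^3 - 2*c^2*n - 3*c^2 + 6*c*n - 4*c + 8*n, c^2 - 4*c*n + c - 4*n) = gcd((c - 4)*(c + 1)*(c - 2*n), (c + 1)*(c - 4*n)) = c + 1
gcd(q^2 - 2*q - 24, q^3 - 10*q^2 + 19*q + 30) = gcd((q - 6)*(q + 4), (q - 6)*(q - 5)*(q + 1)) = q - 6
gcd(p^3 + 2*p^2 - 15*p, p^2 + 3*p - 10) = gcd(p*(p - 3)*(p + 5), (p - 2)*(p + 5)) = p + 5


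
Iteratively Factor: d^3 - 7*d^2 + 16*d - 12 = (d - 2)*(d^2 - 5*d + 6) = (d - 3)*(d - 2)*(d - 2)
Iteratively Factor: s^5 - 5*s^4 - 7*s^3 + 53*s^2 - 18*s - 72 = (s + 3)*(s^4 - 8*s^3 + 17*s^2 + 2*s - 24) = (s - 2)*(s + 3)*(s^3 - 6*s^2 + 5*s + 12) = (s - 3)*(s - 2)*(s + 3)*(s^2 - 3*s - 4) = (s - 3)*(s - 2)*(s + 1)*(s + 3)*(s - 4)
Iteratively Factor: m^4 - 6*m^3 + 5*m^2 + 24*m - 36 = (m - 3)*(m^3 - 3*m^2 - 4*m + 12) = (m - 3)*(m - 2)*(m^2 - m - 6) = (m - 3)^2*(m - 2)*(m + 2)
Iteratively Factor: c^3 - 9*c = (c + 3)*(c^2 - 3*c) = (c - 3)*(c + 3)*(c)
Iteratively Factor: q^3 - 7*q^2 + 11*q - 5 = (q - 1)*(q^2 - 6*q + 5) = (q - 1)^2*(q - 5)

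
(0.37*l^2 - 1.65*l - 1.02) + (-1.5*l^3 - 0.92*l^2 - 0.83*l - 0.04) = -1.5*l^3 - 0.55*l^2 - 2.48*l - 1.06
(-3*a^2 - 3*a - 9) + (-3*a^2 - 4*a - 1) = -6*a^2 - 7*a - 10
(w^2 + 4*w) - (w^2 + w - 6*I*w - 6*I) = 3*w + 6*I*w + 6*I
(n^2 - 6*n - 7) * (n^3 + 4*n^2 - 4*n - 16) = n^5 - 2*n^4 - 35*n^3 - 20*n^2 + 124*n + 112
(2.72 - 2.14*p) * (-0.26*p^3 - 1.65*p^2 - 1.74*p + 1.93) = 0.5564*p^4 + 2.8238*p^3 - 0.7644*p^2 - 8.863*p + 5.2496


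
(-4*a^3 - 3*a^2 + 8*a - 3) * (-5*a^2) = 20*a^5 + 15*a^4 - 40*a^3 + 15*a^2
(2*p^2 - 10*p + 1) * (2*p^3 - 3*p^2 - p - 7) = 4*p^5 - 26*p^4 + 30*p^3 - 7*p^2 + 69*p - 7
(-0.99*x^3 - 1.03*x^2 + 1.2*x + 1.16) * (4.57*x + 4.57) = -4.5243*x^4 - 9.2314*x^3 + 0.776899999999999*x^2 + 10.7852*x + 5.3012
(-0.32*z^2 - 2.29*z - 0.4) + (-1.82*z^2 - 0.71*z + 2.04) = -2.14*z^2 - 3.0*z + 1.64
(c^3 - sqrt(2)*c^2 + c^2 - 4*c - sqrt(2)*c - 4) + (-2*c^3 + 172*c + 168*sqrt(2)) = -c^3 - sqrt(2)*c^2 + c^2 - sqrt(2)*c + 168*c - 4 + 168*sqrt(2)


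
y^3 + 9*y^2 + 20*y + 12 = (y + 1)*(y + 2)*(y + 6)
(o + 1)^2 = o^2 + 2*o + 1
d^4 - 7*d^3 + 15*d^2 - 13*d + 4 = (d - 4)*(d - 1)^3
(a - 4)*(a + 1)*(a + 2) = a^3 - a^2 - 10*a - 8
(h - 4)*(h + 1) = h^2 - 3*h - 4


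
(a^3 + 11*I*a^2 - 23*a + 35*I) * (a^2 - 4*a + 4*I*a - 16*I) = a^5 - 4*a^4 + 15*I*a^4 - 67*a^3 - 60*I*a^3 + 268*a^2 - 57*I*a^2 - 140*a + 228*I*a + 560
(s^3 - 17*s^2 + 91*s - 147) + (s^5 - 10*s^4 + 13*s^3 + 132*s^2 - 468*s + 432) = s^5 - 10*s^4 + 14*s^3 + 115*s^2 - 377*s + 285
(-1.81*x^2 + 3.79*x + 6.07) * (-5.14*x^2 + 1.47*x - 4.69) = 9.3034*x^4 - 22.1413*x^3 - 17.1396*x^2 - 8.8522*x - 28.4683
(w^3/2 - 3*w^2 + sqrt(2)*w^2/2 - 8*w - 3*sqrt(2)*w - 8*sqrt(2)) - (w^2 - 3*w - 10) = w^3/2 - 4*w^2 + sqrt(2)*w^2/2 - 5*w - 3*sqrt(2)*w - 8*sqrt(2) + 10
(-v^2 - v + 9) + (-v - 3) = -v^2 - 2*v + 6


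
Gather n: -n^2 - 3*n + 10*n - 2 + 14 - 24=-n^2 + 7*n - 12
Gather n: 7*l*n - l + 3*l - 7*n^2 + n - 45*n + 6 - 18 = 2*l - 7*n^2 + n*(7*l - 44) - 12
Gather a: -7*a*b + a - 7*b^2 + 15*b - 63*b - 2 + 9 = a*(1 - 7*b) - 7*b^2 - 48*b + 7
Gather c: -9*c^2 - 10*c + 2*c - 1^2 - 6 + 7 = -9*c^2 - 8*c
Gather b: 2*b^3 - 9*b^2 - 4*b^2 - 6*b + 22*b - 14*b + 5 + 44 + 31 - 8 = 2*b^3 - 13*b^2 + 2*b + 72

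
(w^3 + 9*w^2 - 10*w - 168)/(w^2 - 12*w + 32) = (w^2 + 13*w + 42)/(w - 8)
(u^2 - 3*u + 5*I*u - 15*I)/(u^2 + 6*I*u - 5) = (u - 3)/(u + I)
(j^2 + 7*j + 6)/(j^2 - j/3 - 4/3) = 3*(j + 6)/(3*j - 4)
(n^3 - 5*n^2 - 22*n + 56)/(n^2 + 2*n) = (n^3 - 5*n^2 - 22*n + 56)/(n*(n + 2))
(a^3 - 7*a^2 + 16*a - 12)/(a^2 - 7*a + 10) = (a^2 - 5*a + 6)/(a - 5)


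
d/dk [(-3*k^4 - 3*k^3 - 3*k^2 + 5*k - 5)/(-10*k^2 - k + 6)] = (60*k^5 + 39*k^4 - 66*k^3 - k^2 - 136*k + 25)/(100*k^4 + 20*k^3 - 119*k^2 - 12*k + 36)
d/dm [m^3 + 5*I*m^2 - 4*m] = 3*m^2 + 10*I*m - 4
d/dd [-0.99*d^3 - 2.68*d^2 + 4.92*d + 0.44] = -2.97*d^2 - 5.36*d + 4.92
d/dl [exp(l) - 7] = exp(l)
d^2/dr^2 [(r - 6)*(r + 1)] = 2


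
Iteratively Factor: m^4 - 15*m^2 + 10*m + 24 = (m + 4)*(m^3 - 4*m^2 + m + 6) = (m - 2)*(m + 4)*(m^2 - 2*m - 3) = (m - 3)*(m - 2)*(m + 4)*(m + 1)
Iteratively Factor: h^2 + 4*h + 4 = (h + 2)*(h + 2)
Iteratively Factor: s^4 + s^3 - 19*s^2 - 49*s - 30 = (s + 2)*(s^3 - s^2 - 17*s - 15) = (s + 2)*(s + 3)*(s^2 - 4*s - 5) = (s + 1)*(s + 2)*(s + 3)*(s - 5)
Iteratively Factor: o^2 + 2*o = (o + 2)*(o)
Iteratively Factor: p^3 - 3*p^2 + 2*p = (p - 2)*(p^2 - p) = (p - 2)*(p - 1)*(p)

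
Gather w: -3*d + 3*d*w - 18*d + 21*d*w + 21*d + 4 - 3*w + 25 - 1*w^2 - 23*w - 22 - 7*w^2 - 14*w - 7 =-8*w^2 + w*(24*d - 40)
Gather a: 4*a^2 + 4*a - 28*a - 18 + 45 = 4*a^2 - 24*a + 27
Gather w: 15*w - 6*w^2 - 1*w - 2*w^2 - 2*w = -8*w^2 + 12*w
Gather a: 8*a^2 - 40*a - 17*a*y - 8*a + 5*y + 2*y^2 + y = 8*a^2 + a*(-17*y - 48) + 2*y^2 + 6*y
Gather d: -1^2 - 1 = -2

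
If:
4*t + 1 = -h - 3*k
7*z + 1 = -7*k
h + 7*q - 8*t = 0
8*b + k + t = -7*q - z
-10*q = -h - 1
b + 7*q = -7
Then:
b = 526/375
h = -6827/525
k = 59606/7875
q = -3151/2625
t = -7024/2625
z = -60731/7875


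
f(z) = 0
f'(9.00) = 0.00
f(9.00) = 0.00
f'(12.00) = 0.00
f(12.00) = 0.00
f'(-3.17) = 0.00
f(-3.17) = 0.00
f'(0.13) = 0.00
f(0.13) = 0.00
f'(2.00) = 0.00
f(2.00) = 0.00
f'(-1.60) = 0.00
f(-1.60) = 0.00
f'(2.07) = 0.00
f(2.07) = 0.00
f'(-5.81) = 0.00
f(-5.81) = 0.00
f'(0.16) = 0.00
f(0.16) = 0.00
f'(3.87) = 0.00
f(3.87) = 0.00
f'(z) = 0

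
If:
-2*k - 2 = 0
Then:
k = -1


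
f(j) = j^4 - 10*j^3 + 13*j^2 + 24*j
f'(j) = 4*j^3 - 30*j^2 + 26*j + 24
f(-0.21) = -4.37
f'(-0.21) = 17.18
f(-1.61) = 43.51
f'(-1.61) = -112.32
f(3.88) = -68.65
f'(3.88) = -93.11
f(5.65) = -233.98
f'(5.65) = -65.33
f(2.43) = 26.46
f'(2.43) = -32.57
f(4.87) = -167.32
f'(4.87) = -98.88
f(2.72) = 14.96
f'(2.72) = -46.74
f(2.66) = 17.68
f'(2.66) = -43.82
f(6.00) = -252.00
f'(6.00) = -36.00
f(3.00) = 0.00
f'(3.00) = -60.00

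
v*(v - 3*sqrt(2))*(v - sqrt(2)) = v^3 - 4*sqrt(2)*v^2 + 6*v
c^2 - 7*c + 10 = (c - 5)*(c - 2)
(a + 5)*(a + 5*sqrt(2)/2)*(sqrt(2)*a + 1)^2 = 2*a^4 + 7*sqrt(2)*a^3 + 10*a^3 + 11*a^2 + 35*sqrt(2)*a^2 + 5*sqrt(2)*a/2 + 55*a + 25*sqrt(2)/2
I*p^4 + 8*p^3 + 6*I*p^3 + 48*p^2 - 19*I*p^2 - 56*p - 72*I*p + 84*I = (p + 7)*(p - 6*I)*(p - 2*I)*(I*p - I)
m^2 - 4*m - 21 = (m - 7)*(m + 3)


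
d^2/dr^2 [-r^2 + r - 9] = -2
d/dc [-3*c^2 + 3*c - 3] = 3 - 6*c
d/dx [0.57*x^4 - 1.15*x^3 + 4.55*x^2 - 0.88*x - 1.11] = 2.28*x^3 - 3.45*x^2 + 9.1*x - 0.88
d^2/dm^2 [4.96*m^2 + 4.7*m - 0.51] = 9.92000000000000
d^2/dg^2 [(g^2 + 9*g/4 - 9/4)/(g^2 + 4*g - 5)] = (-7*g^3 + 33*g^2 + 27*g + 91)/(2*(g^6 + 12*g^5 + 33*g^4 - 56*g^3 - 165*g^2 + 300*g - 125))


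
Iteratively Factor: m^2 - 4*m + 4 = (m - 2)*(m - 2)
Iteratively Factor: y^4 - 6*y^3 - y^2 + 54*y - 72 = (y - 4)*(y^3 - 2*y^2 - 9*y + 18) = (y - 4)*(y - 2)*(y^2 - 9) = (y - 4)*(y - 2)*(y + 3)*(y - 3)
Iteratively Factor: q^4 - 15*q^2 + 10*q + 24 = (q - 3)*(q^3 + 3*q^2 - 6*q - 8) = (q - 3)*(q + 1)*(q^2 + 2*q - 8) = (q - 3)*(q - 2)*(q + 1)*(q + 4)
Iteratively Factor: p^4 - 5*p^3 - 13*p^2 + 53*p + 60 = (p + 3)*(p^3 - 8*p^2 + 11*p + 20) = (p + 1)*(p + 3)*(p^2 - 9*p + 20) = (p - 4)*(p + 1)*(p + 3)*(p - 5)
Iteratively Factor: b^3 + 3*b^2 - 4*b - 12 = (b + 3)*(b^2 - 4) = (b - 2)*(b + 3)*(b + 2)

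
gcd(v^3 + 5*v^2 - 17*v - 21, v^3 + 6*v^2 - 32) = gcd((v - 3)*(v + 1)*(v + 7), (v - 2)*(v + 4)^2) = 1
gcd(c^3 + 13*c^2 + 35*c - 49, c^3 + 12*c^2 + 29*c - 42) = c^2 + 6*c - 7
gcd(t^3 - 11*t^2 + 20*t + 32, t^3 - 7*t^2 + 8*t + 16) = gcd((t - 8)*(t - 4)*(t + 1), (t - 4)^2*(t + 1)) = t^2 - 3*t - 4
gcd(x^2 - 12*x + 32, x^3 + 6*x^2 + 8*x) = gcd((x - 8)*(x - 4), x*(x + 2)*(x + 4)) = 1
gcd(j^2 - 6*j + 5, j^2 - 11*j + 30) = j - 5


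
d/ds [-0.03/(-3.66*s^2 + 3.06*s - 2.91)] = (0.0918 - 0.2196*s)/(3.66*s^2 - 3.06*s + 2.91)^2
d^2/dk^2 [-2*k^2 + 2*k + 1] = -4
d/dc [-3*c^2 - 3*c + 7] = -6*c - 3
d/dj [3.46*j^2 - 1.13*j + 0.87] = 6.92*j - 1.13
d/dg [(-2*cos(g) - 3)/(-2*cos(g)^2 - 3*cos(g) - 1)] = (4*cos(g)^2 + 12*cos(g) + 7)*sin(g)/((cos(g) + 1)^2*(2*cos(g) + 1)^2)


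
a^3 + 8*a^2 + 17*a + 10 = (a + 1)*(a + 2)*(a + 5)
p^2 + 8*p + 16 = (p + 4)^2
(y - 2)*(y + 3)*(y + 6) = y^3 + 7*y^2 - 36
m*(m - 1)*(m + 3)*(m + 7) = m^4 + 9*m^3 + 11*m^2 - 21*m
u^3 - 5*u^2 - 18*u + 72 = (u - 6)*(u - 3)*(u + 4)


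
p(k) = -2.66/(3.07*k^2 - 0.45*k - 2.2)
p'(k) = -2.66*(0.45 - 6.14*k)/(3.07*k^2 - 0.45*k - 2.2)^2 = (16.3324*k - 1.197)/(-3.07*k^2 + 0.45*k + 2.2)^2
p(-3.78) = -0.06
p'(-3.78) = -0.03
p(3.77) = -0.07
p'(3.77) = 0.04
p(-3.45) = -0.07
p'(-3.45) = -0.04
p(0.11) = 1.20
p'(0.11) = 0.12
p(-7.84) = -0.01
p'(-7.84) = -0.00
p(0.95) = -18.58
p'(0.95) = 698.51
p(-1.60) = -0.42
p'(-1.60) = -0.67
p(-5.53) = -0.03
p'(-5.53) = -0.01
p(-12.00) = -0.01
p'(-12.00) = -0.00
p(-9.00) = -0.01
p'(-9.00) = -0.00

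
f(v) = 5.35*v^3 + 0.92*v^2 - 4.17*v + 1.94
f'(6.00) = 584.67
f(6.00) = 1165.64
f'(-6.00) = 562.59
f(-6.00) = -1095.52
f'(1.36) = 28.02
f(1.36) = 11.43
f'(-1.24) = 18.23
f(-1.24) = -1.68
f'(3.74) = 227.21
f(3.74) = 279.09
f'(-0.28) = -3.43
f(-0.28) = 3.06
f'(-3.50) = 186.00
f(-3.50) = -201.58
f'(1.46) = 32.73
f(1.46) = 14.46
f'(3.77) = 230.88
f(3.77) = 285.96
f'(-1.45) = 26.91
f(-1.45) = -6.39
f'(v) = 16.05*v^2 + 1.84*v - 4.17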